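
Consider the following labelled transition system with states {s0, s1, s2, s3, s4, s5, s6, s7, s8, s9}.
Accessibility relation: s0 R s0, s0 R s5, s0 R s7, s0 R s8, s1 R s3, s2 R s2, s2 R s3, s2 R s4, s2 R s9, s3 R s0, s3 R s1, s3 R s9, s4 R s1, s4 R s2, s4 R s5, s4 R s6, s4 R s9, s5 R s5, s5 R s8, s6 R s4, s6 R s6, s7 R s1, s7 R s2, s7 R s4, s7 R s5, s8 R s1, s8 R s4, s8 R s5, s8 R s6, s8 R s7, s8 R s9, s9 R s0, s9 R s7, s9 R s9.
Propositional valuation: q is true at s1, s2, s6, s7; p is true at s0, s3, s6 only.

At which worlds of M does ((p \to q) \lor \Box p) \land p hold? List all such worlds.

Recall that \Box ψ holds at a world iff ψ holds at every accessible world, and \Diamond ψ holds iff ψ holds at some accessible world.
Let φ = ((p \to q) \lor \Box p) \land p. Evaluate φ at each world:
  s0 (successors {s0, s5, s7, s8}): φ is false.
  s1 (successors {s3}): φ is false.
  s2 (successors {s2, s3, s4, s9}): φ is false.
  s3 (successors {s0, s1, s9}): φ is false.
  s4 (successors {s1, s2, s5, s6, s9}): φ is false.
  s5 (successors {s5, s8}): φ is false.
  s6 (successors {s4, s6}): φ is true.
  s7 (successors {s1, s2, s4, s5}): φ is false.
  s8 (successors {s1, s4, s5, s6, s7, s9}): φ is false.
  s9 (successors {s0, s7, s9}): φ is false.
For instance, at s8:
  At s8: (p \to q) \lor \Box p is true, p is false, so ((p \to q) \lor \Box p) \land p is false.
    At s8: p \to q is true, \Box p is false, so (p \to q) \lor \Box p is true.
      At s8: \Box p requires p at every successor {s1, s4, s5, s6, s7, s9}.
        p fails at s1, so \Box p is false at s8.
Satisfying worlds: {s6}

s6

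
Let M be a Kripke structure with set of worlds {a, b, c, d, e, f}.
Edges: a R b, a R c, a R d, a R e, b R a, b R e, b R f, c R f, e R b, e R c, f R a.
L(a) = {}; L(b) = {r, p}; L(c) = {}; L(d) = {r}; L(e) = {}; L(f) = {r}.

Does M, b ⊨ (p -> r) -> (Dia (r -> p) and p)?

Yes

At b: p -> r is true, Dia (r -> p) and p is true, so (p -> r) -> (Dia (r -> p) and p) is true.
  At b: Dia (r -> p) is true, p is true, so Dia (r -> p) and p is true.
    At b: Dia (r -> p) requires r -> p at some successor in {a, e, f}.
      r -> p holds at a, so Dia (r -> p) is true at b.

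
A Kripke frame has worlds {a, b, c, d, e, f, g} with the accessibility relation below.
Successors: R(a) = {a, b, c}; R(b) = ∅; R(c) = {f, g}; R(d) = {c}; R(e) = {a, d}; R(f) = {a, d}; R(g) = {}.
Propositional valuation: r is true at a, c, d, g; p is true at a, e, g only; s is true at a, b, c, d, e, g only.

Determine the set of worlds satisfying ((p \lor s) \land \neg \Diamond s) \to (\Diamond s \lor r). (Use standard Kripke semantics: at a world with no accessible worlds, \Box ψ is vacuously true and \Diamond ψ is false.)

a, c, d, e, f, g

Let φ = ((p \lor s) \land \neg \Diamond s) \to (\Diamond s \lor r). Evaluate φ at each world:
  a (successors {a, b, c}): φ is true.
  b (successors ∅): φ is false.
  c (successors {f, g}): φ is true.
  d (successors {c}): φ is true.
  e (successors {a, d}): φ is true.
  f (successors {a, d}): φ is true.
  g (successors ∅): φ is true.
For instance, at f:
  At f: (p \lor s) \land \neg \Diamond s is false, \Diamond s \lor r is true, so ((p \lor s) \land \neg \Diamond s) \to (\Diamond s \lor r) is true.
    At f: p \lor s is false, \neg \Diamond s is false, so (p \lor s) \land \neg \Diamond s is false.
      At f: \Diamond s is true, so \neg \Diamond s is false.
    At f: \Diamond s is true, r is false, so \Diamond s \lor r is true.
      At f: \Diamond s requires s at some successor in {a, d}.
        s holds at a, so \Diamond s is true at f.
Satisfying worlds: {a, c, d, e, f, g}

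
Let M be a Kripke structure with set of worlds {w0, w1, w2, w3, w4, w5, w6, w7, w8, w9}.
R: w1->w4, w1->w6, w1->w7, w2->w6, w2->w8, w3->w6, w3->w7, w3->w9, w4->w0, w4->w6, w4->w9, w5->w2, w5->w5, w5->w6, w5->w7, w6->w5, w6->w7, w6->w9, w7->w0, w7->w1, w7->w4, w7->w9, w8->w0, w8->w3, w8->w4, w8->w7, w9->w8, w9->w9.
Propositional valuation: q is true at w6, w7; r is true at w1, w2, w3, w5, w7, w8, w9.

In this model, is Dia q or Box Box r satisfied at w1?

Yes

At w1: Dia q is true, Box Box r is false, so Dia q or Box Box r is true.
  At w1: Dia q requires q at some successor in {w4, w6, w7}.
    q holds at w6, so Dia q is true at w1.
  At w1: Box Box r requires Box r at every successor {w4, w6, w7}.
    Box r fails at w4, so Box Box r is false at w1.
      At w4: Box r requires r at every successor {w0, w6, w9}.
        r fails at w0, so Box r is false at w4.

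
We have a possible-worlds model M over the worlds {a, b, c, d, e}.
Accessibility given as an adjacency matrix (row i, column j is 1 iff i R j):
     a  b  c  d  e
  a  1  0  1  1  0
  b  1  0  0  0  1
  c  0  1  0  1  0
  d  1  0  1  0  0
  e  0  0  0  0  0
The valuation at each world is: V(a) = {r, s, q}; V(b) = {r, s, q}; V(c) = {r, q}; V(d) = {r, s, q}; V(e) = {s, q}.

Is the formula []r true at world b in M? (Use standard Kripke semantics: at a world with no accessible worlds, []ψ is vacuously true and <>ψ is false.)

No

At b: []r requires r at every successor {a, e}.
  r fails at e, so []r is false at b.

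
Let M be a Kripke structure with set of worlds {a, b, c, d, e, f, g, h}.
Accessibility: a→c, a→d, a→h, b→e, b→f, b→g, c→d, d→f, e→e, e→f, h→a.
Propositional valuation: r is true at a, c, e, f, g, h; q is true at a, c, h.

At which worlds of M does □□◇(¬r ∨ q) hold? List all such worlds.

Let φ = □□◇(¬r ∨ q). Evaluate φ at each world:
  a (successors {c, d, h}): φ is false.
  b (successors {e, f, g}): φ is false.
  c (successors {d}): φ is false.
  d (successors {f}): φ is true.
  e (successors {e, f}): φ is false.
  f (successors ∅): φ is true.
  g (successors ∅): φ is true.
  h (successors {a}): φ is false.
For instance, at c:
  At c: □□◇(¬r ∨ q) requires □◇(¬r ∨ q) at every successor {d}.
    □◇(¬r ∨ q) fails at d, so □□◇(¬r ∨ q) is false at c.
      At d: □◇(¬r ∨ q) requires ◇(¬r ∨ q) at every successor {f}.
        ◇(¬r ∨ q) fails at f, so □◇(¬r ∨ q) is false at d.
Satisfying worlds: {d, f, g}

d, f, g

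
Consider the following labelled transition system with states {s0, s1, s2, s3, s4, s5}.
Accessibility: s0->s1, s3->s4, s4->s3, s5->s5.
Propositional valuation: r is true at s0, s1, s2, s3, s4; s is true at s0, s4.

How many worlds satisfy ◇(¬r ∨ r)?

4

Let φ = ◇(¬r ∨ r). Evaluate φ at each world:
  s0 (successors {s1}): φ is true.
  s1 (successors ∅): φ is false.
  s2 (successors ∅): φ is false.
  s3 (successors {s4}): φ is true.
  s4 (successors {s3}): φ is true.
  s5 (successors {s5}): φ is true.
For instance, at s4:
  At s4: ◇(¬r ∨ r) requires ¬r ∨ r at some successor in {s3}.
    ¬r ∨ r holds at s3, so ◇(¬r ∨ r) is true at s4.
Satisfying worlds: {s0, s3, s4, s5}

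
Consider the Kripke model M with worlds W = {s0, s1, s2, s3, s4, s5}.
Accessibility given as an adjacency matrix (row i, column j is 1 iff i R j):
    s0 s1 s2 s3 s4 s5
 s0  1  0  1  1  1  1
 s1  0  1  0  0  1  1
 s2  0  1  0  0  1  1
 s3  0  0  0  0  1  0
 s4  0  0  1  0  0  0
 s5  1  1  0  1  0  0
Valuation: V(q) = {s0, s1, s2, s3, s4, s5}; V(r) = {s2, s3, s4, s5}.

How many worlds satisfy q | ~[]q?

Let φ = q | ~[]q. Evaluate φ at each world:
  s0 (successors {s0, s2, s3, s4, s5}): φ is true.
  s1 (successors {s1, s4, s5}): φ is true.
  s2 (successors {s1, s4, s5}): φ is true.
  s3 (successors {s4}): φ is true.
  s4 (successors {s2}): φ is true.
  s5 (successors {s0, s1, s3}): φ is true.
For instance, at s3:
  At s3: q is true, ~[]q is false, so q | ~[]q is true.
    At s3: []q is true, so ~[]q is false.
      At s3: []q requires q at every successor {s4}.
        At s4: q is true.
      So []q is true at s3.
Satisfying worlds: {s0, s1, s2, s3, s4, s5}

6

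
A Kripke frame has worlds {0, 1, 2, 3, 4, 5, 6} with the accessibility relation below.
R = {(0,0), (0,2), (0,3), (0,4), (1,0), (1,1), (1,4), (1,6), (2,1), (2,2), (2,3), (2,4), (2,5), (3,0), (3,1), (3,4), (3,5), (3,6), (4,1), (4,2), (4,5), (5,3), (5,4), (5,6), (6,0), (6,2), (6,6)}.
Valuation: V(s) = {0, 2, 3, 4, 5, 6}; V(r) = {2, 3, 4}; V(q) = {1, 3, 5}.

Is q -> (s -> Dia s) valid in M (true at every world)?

Yes

Let φ = q -> (s -> Dia s). Evaluate φ at each world:
  0 (successors {0, 2, 3, 4}): φ is true.
  1 (successors {0, 1, 4, 6}): φ is true.
  2 (successors {1, 2, 3, 4, 5}): φ is true.
  3 (successors {0, 1, 4, 5, 6}): φ is true.
  4 (successors {1, 2, 5}): φ is true.
  5 (successors {3, 4, 6}): φ is true.
  6 (successors {0, 2, 6}): φ is true.
For instance, at 3:
  At 3: q is true, s -> Dia s is true, so q -> (s -> Dia s) is true.
    At 3: s is true, Dia s is true, so s -> Dia s is true.
      At 3: Dia s requires s at some successor in {0, 1, 4, 5, 6}.
        s holds at 0, so Dia s is true at 3.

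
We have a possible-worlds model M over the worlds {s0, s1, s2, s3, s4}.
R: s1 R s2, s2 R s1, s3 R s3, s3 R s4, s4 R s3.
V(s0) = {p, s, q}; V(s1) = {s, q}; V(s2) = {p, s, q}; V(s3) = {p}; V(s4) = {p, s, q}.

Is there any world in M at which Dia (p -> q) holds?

Yes

Let φ = Dia (p -> q). Evaluate φ at each world:
  s0 (successors ∅): φ is false.
  s1 (successors {s2}): φ is true.
  s2 (successors {s1}): φ is true.
  s3 (successors {s3, s4}): φ is true.
  s4 (successors {s3}): φ is false.
Detail at s1 (witness):
  At s1: Dia (p -> q) requires p -> q at some successor in {s2}.
    p -> q holds at s2, so Dia (p -> q) is true at s1.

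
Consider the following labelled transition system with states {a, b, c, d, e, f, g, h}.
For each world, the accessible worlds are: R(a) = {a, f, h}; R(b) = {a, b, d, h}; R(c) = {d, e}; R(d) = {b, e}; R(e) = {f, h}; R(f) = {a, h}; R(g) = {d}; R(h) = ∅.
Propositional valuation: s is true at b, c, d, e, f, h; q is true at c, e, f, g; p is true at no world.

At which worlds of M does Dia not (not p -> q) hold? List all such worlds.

Let φ = Dia not (not p -> q). Evaluate φ at each world:
  a (successors {a, f, h}): φ is true.
  b (successors {a, b, d, h}): φ is true.
  c (successors {d, e}): φ is true.
  d (successors {b, e}): φ is true.
  e (successors {f, h}): φ is true.
  f (successors {a, h}): φ is true.
  g (successors {d}): φ is true.
  h (successors ∅): φ is false.
For instance, at f:
  At f: Dia not (not p -> q) requires not (not p -> q) at some successor in {a, h}.
    not (not p -> q) holds at a, so Dia not (not p -> q) is true at f.
Satisfying worlds: {a, b, c, d, e, f, g}

a, b, c, d, e, f, g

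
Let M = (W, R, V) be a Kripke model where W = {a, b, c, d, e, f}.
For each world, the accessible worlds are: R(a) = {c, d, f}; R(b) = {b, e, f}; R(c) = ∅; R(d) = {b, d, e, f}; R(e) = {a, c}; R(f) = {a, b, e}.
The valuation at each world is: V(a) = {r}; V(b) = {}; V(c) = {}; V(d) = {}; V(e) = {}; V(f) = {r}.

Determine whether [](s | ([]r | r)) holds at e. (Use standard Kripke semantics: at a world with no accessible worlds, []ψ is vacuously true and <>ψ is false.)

Recall that []ψ holds at a world iff ψ holds at every accessible world, and <>ψ holds iff ψ holds at some accessible world.
At e: [](s | ([]r | r)) requires s | ([]r | r) at every successor {a, c}.
    At a: s is false, []r | r is true, so s | ([]r | r) is true.
      At a: []r is false, r is true, so []r | r is true.
    At c: s is false, []r | r is true, so s | ([]r | r) is true.
      At c: []r is true, r is false, so []r | r is true.
So [](s | ([]r | r)) is true at e.

Yes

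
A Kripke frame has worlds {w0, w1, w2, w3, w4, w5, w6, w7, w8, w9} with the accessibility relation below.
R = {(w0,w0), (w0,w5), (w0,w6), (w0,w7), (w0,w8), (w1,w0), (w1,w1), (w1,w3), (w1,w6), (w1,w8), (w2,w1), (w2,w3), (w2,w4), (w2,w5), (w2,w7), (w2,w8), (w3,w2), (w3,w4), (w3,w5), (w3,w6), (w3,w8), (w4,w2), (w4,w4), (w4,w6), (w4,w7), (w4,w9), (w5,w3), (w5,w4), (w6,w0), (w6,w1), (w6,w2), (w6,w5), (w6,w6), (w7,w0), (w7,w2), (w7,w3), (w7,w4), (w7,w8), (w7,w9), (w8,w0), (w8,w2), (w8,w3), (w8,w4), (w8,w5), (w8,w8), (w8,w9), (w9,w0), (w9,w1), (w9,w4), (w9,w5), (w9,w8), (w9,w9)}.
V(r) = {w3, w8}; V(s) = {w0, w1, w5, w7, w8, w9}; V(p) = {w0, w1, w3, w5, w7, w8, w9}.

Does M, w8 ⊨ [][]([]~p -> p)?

Recall that []ψ holds at a world iff ψ holds at every accessible world, and <>ψ holds iff ψ holds at some accessible world.
At w8: [][]([]~p -> p) requires []([]~p -> p) at every successor {w0, w2, w3, w4, w5, w8, w9}.
  At w0: []([]~p -> p) is true.
  At w2: []([]~p -> p) is true.
  At w3: []([]~p -> p) is true.
  At w4: []([]~p -> p) is true.
  At w5: []([]~p -> p) is true.
  At w8: []([]~p -> p) is true.
  At w9: []([]~p -> p) is true.
So [][]([]~p -> p) is true at w8.

Yes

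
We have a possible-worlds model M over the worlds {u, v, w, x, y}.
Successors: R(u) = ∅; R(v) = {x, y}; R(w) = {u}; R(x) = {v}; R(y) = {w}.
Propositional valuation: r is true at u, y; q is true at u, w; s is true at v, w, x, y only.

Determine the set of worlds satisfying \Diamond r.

Let φ = \Diamond r. Evaluate φ at each world:
  u (successors ∅): φ is false.
  v (successors {x, y}): φ is true.
  w (successors {u}): φ is true.
  x (successors {v}): φ is false.
  y (successors {w}): φ is false.
For instance, at v:
  At v: \Diamond r requires r at some successor in {x, y}.
    r holds at y, so \Diamond r is true at v.
Satisfying worlds: {v, w}

v, w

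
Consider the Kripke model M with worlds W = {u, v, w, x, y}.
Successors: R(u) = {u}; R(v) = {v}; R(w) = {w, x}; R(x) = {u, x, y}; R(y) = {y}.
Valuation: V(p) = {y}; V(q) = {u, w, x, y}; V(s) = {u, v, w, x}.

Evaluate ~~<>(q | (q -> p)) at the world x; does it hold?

Yes

Recall that <>ψ holds at a world iff ψ holds at some accessible world.
At x: ~<>(q | (q -> p)) is false, so ~~<>(q | (q -> p)) is true.
  At x: <>(q | (q -> p)) is true, so ~<>(q | (q -> p)) is false.
    At x: <>(q | (q -> p)) requires q | (q -> p) at some successor in {u, x, y}.
      q | (q -> p) holds at u, so <>(q | (q -> p)) is true at x.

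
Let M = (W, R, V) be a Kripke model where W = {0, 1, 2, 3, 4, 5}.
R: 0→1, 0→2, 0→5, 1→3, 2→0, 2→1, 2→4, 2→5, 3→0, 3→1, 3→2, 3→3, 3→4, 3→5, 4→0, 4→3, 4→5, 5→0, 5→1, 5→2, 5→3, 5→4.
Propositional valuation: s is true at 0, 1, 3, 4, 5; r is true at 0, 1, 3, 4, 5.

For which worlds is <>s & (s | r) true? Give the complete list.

Let φ = <>s & (s | r). Evaluate φ at each world:
  0 (successors {1, 2, 5}): φ is true.
  1 (successors {3}): φ is true.
  2 (successors {0, 1, 4, 5}): φ is false.
  3 (successors {0, 1, 2, 3, 4, 5}): φ is true.
  4 (successors {0, 3, 5}): φ is true.
  5 (successors {0, 1, 2, 3, 4}): φ is true.
For instance, at 4:
  At 4: <>s is true, s | r is true, so <>s & (s | r) is true.
    At 4: <>s requires s at some successor in {0, 3, 5}.
      s holds at 0, so <>s is true at 4.
Satisfying worlds: {0, 1, 3, 4, 5}

0, 1, 3, 4, 5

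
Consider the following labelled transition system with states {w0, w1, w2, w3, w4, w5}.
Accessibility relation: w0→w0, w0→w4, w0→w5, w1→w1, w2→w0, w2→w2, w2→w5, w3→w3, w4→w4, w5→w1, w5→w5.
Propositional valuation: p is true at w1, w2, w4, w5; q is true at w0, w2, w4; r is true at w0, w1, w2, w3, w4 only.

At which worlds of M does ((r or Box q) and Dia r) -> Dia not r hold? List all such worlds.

w0, w2, w5

Let φ = ((r or Box q) and Dia r) -> Dia not r. Evaluate φ at each world:
  w0 (successors {w0, w4, w5}): φ is true.
  w1 (successors {w1}): φ is false.
  w2 (successors {w0, w2, w5}): φ is true.
  w3 (successors {w3}): φ is false.
  w4 (successors {w4}): φ is false.
  w5 (successors {w1, w5}): φ is true.
For instance, at w4:
  At w4: (r or Box q) and Dia r is true, Dia not r is false, so ((r or Box q) and Dia r) -> Dia not r is false.
    At w4: r or Box q is true, Dia r is true, so (r or Box q) and Dia r is true.
      At w4: r is true, Box q is true, so r or Box q is true.
      At w4: Dia r requires r at some successor in {w4}.
        r holds at w4, so Dia r is true at w4.
    At w4: Dia not r requires not r at some successor in {w4}.
      At w4: not r is false.
    So Dia not r is false at w4.
Satisfying worlds: {w0, w2, w5}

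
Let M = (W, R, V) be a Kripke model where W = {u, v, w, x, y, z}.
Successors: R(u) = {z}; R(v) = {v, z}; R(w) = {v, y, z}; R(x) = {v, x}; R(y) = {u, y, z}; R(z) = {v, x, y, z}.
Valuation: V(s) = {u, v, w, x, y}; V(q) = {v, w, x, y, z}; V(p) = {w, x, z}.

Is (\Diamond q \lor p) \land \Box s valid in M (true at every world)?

No

Let φ = (\Diamond q \lor p) \land \Box s. Evaluate φ at each world:
  u (successors {z}): φ is false.
  v (successors {v, z}): φ is false.
  w (successors {v, y, z}): φ is false.
  x (successors {v, x}): φ is true.
  y (successors {u, y, z}): φ is false.
  z (successors {v, x, y, z}): φ is false.
Detail at u (counterexample):
  At u: \Diamond q \lor p is true, \Box s is false, so (\Diamond q \lor p) \land \Box s is false.
    At u: \Diamond q is true, p is false, so \Diamond q \lor p is true.
      At u: \Diamond q requires q at some successor in {z}.
        q holds at z, so \Diamond q is true at u.
    At u: \Box s requires s at every successor {z}.
      s fails at z, so \Box s is false at u.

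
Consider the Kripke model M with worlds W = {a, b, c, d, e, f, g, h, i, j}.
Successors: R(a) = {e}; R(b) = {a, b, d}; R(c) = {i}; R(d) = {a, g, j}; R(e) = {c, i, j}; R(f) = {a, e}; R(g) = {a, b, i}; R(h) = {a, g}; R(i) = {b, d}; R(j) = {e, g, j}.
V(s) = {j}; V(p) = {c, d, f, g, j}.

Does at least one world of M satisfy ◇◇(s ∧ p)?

Let φ = ◇◇(s ∧ p). Evaluate φ at each world:
  a (successors {e}): φ is true.
  b (successors {a, b, d}): φ is true.
  c (successors {i}): φ is false.
  d (successors {a, g, j}): φ is true.
  e (successors {c, i, j}): φ is true.
  f (successors {a, e}): φ is true.
  g (successors {a, b, i}): φ is false.
  h (successors {a, g}): φ is false.
  i (successors {b, d}): φ is true.
  j (successors {e, g, j}): φ is true.
Detail at a (witness):
  At a: ◇◇(s ∧ p) requires ◇(s ∧ p) at some successor in {e}.
    ◇(s ∧ p) holds at e, so ◇◇(s ∧ p) is true at a.
      At e: ◇(s ∧ p) requires s ∧ p at some successor in {c, i, j}.
        s ∧ p holds at j, so ◇(s ∧ p) is true at e.

Yes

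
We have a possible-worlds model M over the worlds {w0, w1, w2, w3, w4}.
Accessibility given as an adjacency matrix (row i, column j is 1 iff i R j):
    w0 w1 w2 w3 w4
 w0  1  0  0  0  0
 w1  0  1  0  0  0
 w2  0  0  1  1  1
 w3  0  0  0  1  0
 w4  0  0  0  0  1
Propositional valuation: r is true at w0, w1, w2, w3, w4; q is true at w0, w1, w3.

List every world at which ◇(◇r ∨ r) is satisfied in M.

Let φ = ◇(◇r ∨ r). Evaluate φ at each world:
  w0 (successors {w0}): φ is true.
  w1 (successors {w1}): φ is true.
  w2 (successors {w2, w3, w4}): φ is true.
  w3 (successors {w3}): φ is true.
  w4 (successors {w4}): φ is true.
For instance, at w4:
  At w4: ◇(◇r ∨ r) requires ◇r ∨ r at some successor in {w4}.
    ◇r ∨ r holds at w4, so ◇(◇r ∨ r) is true at w4.
      At w4: ◇r is true, r is true, so ◇r ∨ r is true.
Satisfying worlds: {w0, w1, w2, w3, w4}

w0, w1, w2, w3, w4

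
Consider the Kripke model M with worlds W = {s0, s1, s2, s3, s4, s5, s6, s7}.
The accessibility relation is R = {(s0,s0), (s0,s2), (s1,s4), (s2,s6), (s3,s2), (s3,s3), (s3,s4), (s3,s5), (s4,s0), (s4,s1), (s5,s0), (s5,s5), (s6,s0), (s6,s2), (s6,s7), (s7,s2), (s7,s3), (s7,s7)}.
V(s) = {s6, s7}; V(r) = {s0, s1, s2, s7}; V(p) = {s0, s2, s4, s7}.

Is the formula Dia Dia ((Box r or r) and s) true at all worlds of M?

Recall that Box ψ holds at a world iff ψ holds at every accessible world, and Dia ψ holds iff ψ holds at some accessible world.
Let φ = Dia Dia ((Box r or r) and s). Evaluate φ at each world:
  s0 (successors {s0, s2}): φ is true.
  s1 (successors {s4}): φ is false.
  s2 (successors {s6}): φ is true.
  s3 (successors {s2, s3, s4, s5}): φ is true.
  s4 (successors {s0, s1}): φ is false.
  s5 (successors {s0, s5}): φ is false.
  s6 (successors {s0, s2, s7}): φ is true.
  s7 (successors {s2, s3, s7}): φ is true.
Detail at s1 (counterexample):
  At s1: Dia Dia ((Box r or r) and s) requires Dia ((Box r or r) and s) at some successor in {s4}.
    At s4: Dia ((Box r or r) and s) is false.
  So Dia Dia ((Box r or r) and s) is false at s1.

No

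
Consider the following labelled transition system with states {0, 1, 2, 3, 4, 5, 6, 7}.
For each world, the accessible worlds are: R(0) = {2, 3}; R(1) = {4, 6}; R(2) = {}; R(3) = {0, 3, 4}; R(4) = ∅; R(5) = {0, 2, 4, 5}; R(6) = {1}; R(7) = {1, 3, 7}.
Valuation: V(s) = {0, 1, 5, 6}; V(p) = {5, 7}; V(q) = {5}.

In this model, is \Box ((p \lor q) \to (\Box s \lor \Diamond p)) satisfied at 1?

At 1: \Box ((p \lor q) \to (\Box s \lor \Diamond p)) requires (p \lor q) \to (\Box s \lor \Diamond p) at every successor {4, 6}.
    At 4: p \lor q is false, \Box s \lor \Diamond p is true, so (p \lor q) \to (\Box s \lor \Diamond p) is true.
      At 4: \Box s is true, \Diamond p is false, so \Box s \lor \Diamond p is true.
    At 6: p \lor q is false, \Box s \lor \Diamond p is true, so (p \lor q) \to (\Box s \lor \Diamond p) is true.
      At 6: \Box s is true, \Diamond p is false, so \Box s \lor \Diamond p is true.
So \Box ((p \lor q) \to (\Box s \lor \Diamond p)) is true at 1.

Yes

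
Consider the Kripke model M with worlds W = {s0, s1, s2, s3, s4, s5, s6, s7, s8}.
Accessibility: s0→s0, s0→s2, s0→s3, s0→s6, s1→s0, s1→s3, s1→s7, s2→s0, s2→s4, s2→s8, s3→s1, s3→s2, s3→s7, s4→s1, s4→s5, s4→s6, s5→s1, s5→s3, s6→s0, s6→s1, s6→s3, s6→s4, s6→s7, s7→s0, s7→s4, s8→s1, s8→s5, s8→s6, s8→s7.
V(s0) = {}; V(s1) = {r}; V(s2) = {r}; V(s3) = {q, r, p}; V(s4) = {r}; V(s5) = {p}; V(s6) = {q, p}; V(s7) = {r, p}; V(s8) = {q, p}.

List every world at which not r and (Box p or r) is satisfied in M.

Let φ = not r and (Box p or r). Evaluate φ at each world:
  s0 (successors {s0, s2, s3, s6}): φ is false.
  s1 (successors {s0, s3, s7}): φ is false.
  s2 (successors {s0, s4, s8}): φ is false.
  s3 (successors {s1, s2, s7}): φ is false.
  s4 (successors {s1, s5, s6}): φ is false.
  s5 (successors {s1, s3}): φ is false.
  s6 (successors {s0, s1, s3, s4, s7}): φ is false.
  s7 (successors {s0, s4}): φ is false.
  s8 (successors {s1, s5, s6, s7}): φ is false.
For instance, at s7:
  At s7: not r is false, Box p or r is true, so not r and (Box p or r) is false.
    At s7: Box p is false, r is true, so Box p or r is true.
      At s7: Box p requires p at every successor {s0, s4}.
        p fails at s0, so Box p is false at s7.
Satisfying worlds: none.

none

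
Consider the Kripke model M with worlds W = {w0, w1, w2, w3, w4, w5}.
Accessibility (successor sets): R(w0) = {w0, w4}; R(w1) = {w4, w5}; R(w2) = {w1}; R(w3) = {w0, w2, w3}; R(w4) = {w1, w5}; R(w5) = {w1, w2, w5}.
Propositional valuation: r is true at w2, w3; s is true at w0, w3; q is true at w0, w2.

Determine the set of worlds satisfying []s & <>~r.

none

Recall that []ψ holds at a world iff ψ holds at every accessible world, and <>ψ holds iff ψ holds at some accessible world.
Let φ = []s & <>~r. Evaluate φ at each world:
  w0 (successors {w0, w4}): φ is false.
  w1 (successors {w4, w5}): φ is false.
  w2 (successors {w1}): φ is false.
  w3 (successors {w0, w2, w3}): φ is false.
  w4 (successors {w1, w5}): φ is false.
  w5 (successors {w1, w2, w5}): φ is false.
For instance, at w1:
  At w1: []s is false, <>~r is true, so []s & <>~r is false.
    At w1: []s requires s at every successor {w4, w5}.
      s fails at w4, so []s is false at w1.
    At w1: <>~r requires ~r at some successor in {w4, w5}.
      ~r holds at w4, so <>~r is true at w1.
Satisfying worlds: none.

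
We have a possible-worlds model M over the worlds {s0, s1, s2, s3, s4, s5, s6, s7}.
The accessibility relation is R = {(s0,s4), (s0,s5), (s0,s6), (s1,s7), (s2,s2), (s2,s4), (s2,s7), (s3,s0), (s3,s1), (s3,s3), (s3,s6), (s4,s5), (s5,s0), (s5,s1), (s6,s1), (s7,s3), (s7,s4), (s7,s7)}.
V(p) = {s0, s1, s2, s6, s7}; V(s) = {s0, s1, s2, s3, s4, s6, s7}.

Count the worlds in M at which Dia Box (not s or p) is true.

Let φ = Dia Box (not s or p). Evaluate φ at each world:
  s0 (successors {s4, s5, s6}): φ is true.
  s1 (successors {s7}): φ is false.
  s2 (successors {s2, s4, s7}): φ is true.
  s3 (successors {s0, s1, s3, s6}): φ is true.
  s4 (successors {s5}): φ is true.
  s5 (successors {s0, s1}): φ is true.
  s6 (successors {s1}): φ is true.
  s7 (successors {s3, s4, s7}): φ is true.
For instance, at s1:
  At s1: Dia Box (not s or p) requires Box (not s or p) at some successor in {s7}.
    At s7: Box (not s or p) is false.
  So Dia Box (not s or p) is false at s1.
Satisfying worlds: {s0, s2, s3, s4, s5, s6, s7}

7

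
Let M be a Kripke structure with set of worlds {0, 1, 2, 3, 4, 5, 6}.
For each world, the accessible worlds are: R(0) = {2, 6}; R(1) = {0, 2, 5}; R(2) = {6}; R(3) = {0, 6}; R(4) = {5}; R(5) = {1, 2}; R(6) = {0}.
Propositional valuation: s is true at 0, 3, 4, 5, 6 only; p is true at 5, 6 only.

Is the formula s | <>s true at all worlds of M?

Let φ = s | <>s. Evaluate φ at each world:
  0 (successors {2, 6}): φ is true.
  1 (successors {0, 2, 5}): φ is true.
  2 (successors {6}): φ is true.
  3 (successors {0, 6}): φ is true.
  4 (successors {5}): φ is true.
  5 (successors {1, 2}): φ is true.
  6 (successors {0}): φ is true.
For instance, at 0:
  At 0: s is true, <>s is true, so s | <>s is true.
    At 0: <>s requires s at some successor in {2, 6}.
      s holds at 6, so <>s is true at 0.

Yes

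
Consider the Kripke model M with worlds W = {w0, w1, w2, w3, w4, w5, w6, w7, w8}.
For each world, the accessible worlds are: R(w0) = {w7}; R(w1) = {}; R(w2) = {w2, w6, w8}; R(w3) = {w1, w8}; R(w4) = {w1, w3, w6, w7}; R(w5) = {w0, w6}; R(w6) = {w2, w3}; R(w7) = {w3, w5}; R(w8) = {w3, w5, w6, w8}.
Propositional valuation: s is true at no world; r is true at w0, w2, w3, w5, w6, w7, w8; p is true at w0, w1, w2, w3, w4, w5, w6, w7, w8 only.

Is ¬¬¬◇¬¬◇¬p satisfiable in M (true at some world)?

Yes

Let φ = ¬¬¬◇¬¬◇¬p. Evaluate φ at each world:
  w0 (successors {w7}): φ is true.
  w1 (successors ∅): φ is true.
  w2 (successors {w2, w6, w8}): φ is true.
  w3 (successors {w1, w8}): φ is true.
  w4 (successors {w1, w3, w6, w7}): φ is true.
  w5 (successors {w0, w6}): φ is true.
  w6 (successors {w2, w3}): φ is true.
  w7 (successors {w3, w5}): φ is true.
  w8 (successors {w3, w5, w6, w8}): φ is true.
Detail at w0 (witness):
  At w0: ¬¬◇¬¬◇¬p is false, so ¬¬¬◇¬¬◇¬p is true.
    At w0: ¬◇¬¬◇¬p is true, so ¬¬◇¬¬◇¬p is false.
      At w0: ◇¬¬◇¬p is false, so ¬◇¬¬◇¬p is true.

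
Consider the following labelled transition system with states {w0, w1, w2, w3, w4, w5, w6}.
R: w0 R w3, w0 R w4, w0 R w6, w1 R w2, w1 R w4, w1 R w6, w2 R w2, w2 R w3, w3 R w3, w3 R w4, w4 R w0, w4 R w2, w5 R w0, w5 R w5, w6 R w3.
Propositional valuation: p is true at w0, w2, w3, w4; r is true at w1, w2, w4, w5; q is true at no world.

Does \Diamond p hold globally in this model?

Yes

Let φ = \Diamond p. Evaluate φ at each world:
  w0 (successors {w3, w4, w6}): φ is true.
  w1 (successors {w2, w4, w6}): φ is true.
  w2 (successors {w2, w3}): φ is true.
  w3 (successors {w3, w4}): φ is true.
  w4 (successors {w0, w2}): φ is true.
  w5 (successors {w0, w5}): φ is true.
  w6 (successors {w3}): φ is true.
For instance, at w6:
  At w6: \Diamond p requires p at some successor in {w3}.
    p holds at w3, so \Diamond p is true at w6.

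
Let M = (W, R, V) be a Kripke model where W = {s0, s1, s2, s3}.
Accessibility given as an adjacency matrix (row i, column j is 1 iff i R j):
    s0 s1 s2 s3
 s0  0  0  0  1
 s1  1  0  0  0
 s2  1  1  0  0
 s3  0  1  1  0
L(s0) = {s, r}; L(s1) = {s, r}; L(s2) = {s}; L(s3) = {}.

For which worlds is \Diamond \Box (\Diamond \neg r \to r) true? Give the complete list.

Let φ = \Diamond \Box (\Diamond \neg r \to r). Evaluate φ at each world:
  s0 (successors {s3}): φ is true.
  s1 (successors {s0}): φ is false.
  s2 (successors {s0, s1}): φ is true.
  s3 (successors {s1, s2}): φ is true.
For instance, at s2:
  At s2: \Diamond \Box (\Diamond \neg r \to r) requires \Box (\Diamond \neg r \to r) at some successor in {s0, s1}.
    \Box (\Diamond \neg r \to r) holds at s1, so \Diamond \Box (\Diamond \neg r \to r) is true at s2.
      At s1: \Box (\Diamond \neg r \to r) requires \Diamond \neg r \to r at every successor {s0}.
        At s0: \Diamond \neg r \to r is true.
      So \Box (\Diamond \neg r \to r) is true at s1.
Satisfying worlds: {s0, s2, s3}

s0, s2, s3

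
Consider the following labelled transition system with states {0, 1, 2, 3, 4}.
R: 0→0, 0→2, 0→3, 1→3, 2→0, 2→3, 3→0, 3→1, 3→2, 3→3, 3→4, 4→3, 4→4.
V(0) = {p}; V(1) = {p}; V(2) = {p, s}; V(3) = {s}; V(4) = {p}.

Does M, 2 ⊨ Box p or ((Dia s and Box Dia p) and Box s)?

No

At 2: Box p is false, (Dia s and Box Dia p) and Box s is false, so Box p or ((Dia s and Box Dia p) and Box s) is false.
  At 2: Box p requires p at every successor {0, 3}.
    p fails at 3, so Box p is false at 2.
  At 2: Dia s and Box Dia p is true, Box s is false, so (Dia s and Box Dia p) and Box s is false.
    At 2: Dia s is true, Box Dia p is true, so Dia s and Box Dia p is true.
      At 2: Dia s requires s at some successor in {0, 3}.
        s holds at 3, so Dia s is true at 2.
      At 2: Box Dia p requires Dia p at every successor {0, 3}.
        At 0: Dia p is true.
        At 3: Dia p is true.
      So Box Dia p is true at 2.
    At 2: Box s requires s at every successor {0, 3}.
      s fails at 0, so Box s is false at 2.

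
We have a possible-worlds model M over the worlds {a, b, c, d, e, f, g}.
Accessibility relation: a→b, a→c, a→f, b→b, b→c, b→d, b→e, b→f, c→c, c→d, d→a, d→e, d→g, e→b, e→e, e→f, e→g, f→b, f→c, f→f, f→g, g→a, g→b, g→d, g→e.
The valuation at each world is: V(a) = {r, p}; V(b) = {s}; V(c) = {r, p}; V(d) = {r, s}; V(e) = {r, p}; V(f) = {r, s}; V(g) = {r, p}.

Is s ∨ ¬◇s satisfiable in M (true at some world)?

Yes

Let φ = s ∨ ¬◇s. Evaluate φ at each world:
  a (successors {b, c, f}): φ is false.
  b (successors {b, c, d, e, f}): φ is true.
  c (successors {c, d}): φ is false.
  d (successors {a, e, g}): φ is true.
  e (successors {b, e, f, g}): φ is false.
  f (successors {b, c, f, g}): φ is true.
  g (successors {a, b, d, e}): φ is false.
Detail at b (witness):
  At b: s is true, ¬◇s is false, so s ∨ ¬◇s is true.
    At b: ◇s is true, so ¬◇s is false.
      At b: ◇s requires s at some successor in {b, c, d, e, f}.
        s holds at b, so ◇s is true at b.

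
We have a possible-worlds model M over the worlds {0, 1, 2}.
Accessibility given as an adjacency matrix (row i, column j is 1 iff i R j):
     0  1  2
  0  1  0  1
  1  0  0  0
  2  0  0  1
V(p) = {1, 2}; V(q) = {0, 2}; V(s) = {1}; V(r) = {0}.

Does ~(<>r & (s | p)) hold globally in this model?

Let φ = ~(<>r & (s | p)). Evaluate φ at each world:
  0 (successors {0, 2}): φ is true.
  1 (successors ∅): φ is true.
  2 (successors {2}): φ is true.
For instance, at 0:
  At 0: <>r & (s | p) is false, so ~(<>r & (s | p)) is true.
    At 0: <>r is true, s | p is false, so <>r & (s | p) is false.
      At 0: <>r requires r at some successor in {0, 2}.
        r holds at 0, so <>r is true at 0.

Yes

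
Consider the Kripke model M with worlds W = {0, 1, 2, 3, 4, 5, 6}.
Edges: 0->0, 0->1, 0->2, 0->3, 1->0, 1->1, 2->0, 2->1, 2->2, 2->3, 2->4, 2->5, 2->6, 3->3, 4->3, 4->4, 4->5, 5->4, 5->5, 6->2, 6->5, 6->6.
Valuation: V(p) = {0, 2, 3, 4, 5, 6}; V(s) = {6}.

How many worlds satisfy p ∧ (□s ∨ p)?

Recall that □ψ holds at a world iff ψ holds at every accessible world, and ◇ψ holds iff ψ holds at some accessible world.
Let φ = p ∧ (□s ∨ p). Evaluate φ at each world:
  0 (successors {0, 1, 2, 3}): φ is true.
  1 (successors {0, 1}): φ is false.
  2 (successors {0, 1, 2, 3, 4, 5, 6}): φ is true.
  3 (successors {3}): φ is true.
  4 (successors {3, 4, 5}): φ is true.
  5 (successors {4, 5}): φ is true.
  6 (successors {2, 5, 6}): φ is true.
For instance, at 5:
  At 5: p is true, □s ∨ p is true, so p ∧ (□s ∨ p) is true.
    At 5: □s is false, p is true, so □s ∨ p is true.
      At 5: □s requires s at every successor {4, 5}.
        s fails at 4, so □s is false at 5.
Satisfying worlds: {0, 2, 3, 4, 5, 6}

6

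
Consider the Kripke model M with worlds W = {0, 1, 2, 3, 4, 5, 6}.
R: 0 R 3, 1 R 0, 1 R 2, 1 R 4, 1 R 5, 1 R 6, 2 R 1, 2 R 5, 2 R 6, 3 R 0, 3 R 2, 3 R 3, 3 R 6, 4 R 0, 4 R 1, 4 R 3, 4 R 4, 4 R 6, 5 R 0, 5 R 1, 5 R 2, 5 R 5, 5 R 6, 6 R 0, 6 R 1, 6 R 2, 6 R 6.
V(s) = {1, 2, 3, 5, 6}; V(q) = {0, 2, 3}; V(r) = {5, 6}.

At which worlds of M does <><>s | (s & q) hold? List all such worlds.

Let φ = <><>s | (s & q). Evaluate φ at each world:
  0 (successors {3}): φ is true.
  1 (successors {0, 2, 4, 5, 6}): φ is true.
  2 (successors {1, 5, 6}): φ is true.
  3 (successors {0, 2, 3, 6}): φ is true.
  4 (successors {0, 1, 3, 4, 6}): φ is true.
  5 (successors {0, 1, 2, 5, 6}): φ is true.
  6 (successors {0, 1, 2, 6}): φ is true.
For instance, at 6:
  At 6: <><>s is true, s & q is false, so <><>s | (s & q) is true.
    At 6: <><>s requires <>s at some successor in {0, 1, 2, 6}.
      <>s holds at 0, so <><>s is true at 6.
Satisfying worlds: {0, 1, 2, 3, 4, 5, 6}

0, 1, 2, 3, 4, 5, 6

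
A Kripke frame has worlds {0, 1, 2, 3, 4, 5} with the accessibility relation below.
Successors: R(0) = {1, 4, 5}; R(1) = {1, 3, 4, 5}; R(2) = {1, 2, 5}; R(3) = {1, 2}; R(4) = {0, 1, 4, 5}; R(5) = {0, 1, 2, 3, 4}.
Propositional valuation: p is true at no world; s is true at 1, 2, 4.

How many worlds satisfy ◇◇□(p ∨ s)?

Recall that □ψ holds at a world iff ψ holds at every accessible world, and ◇ψ holds iff ψ holds at some accessible world.
Let φ = ◇◇□(p ∨ s). Evaluate φ at each world:
  0 (successors {1, 4, 5}): φ is true.
  1 (successors {1, 3, 4, 5}): φ is true.
  2 (successors {1, 2, 5}): φ is true.
  3 (successors {1, 2}): φ is true.
  4 (successors {0, 1, 4, 5}): φ is true.
  5 (successors {0, 1, 2, 3, 4}): φ is true.
For instance, at 1:
  At 1: ◇◇□(p ∨ s) requires ◇□(p ∨ s) at some successor in {1, 3, 4, 5}.
    ◇□(p ∨ s) holds at 1, so ◇◇□(p ∨ s) is true at 1.
      At 1: ◇□(p ∨ s) requires □(p ∨ s) at some successor in {1, 3, 4, 5}.
        □(p ∨ s) holds at 3, so ◇□(p ∨ s) is true at 1.
Satisfying worlds: {0, 1, 2, 3, 4, 5}

6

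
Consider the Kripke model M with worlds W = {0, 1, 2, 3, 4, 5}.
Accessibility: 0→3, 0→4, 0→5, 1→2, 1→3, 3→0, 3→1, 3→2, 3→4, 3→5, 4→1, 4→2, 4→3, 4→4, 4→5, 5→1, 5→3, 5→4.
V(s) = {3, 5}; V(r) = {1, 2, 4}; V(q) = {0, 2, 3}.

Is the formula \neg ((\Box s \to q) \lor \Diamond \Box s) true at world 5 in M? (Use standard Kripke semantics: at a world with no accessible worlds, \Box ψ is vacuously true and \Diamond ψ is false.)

No

Recall that \Box ψ holds at a world iff ψ holds at every accessible world, and \Diamond ψ holds iff ψ holds at some accessible world.
At 5: (\Box s \to q) \lor \Diamond \Box s is true, so \neg ((\Box s \to q) \lor \Diamond \Box s) is false.
  At 5: \Box s \to q is true, \Diamond \Box s is false, so (\Box s \to q) \lor \Diamond \Box s is true.
    At 5: \Box s is false, q is false, so \Box s \to q is true.
      At 5: \Box s requires s at every successor {1, 3, 4}.
        s fails at 1, so \Box s is false at 5.
    At 5: \Diamond \Box s requires \Box s at some successor in {1, 3, 4}.
      At 1: \Box s is false.
      At 3: \Box s is false.
      At 4: \Box s is false.
    So \Diamond \Box s is false at 5.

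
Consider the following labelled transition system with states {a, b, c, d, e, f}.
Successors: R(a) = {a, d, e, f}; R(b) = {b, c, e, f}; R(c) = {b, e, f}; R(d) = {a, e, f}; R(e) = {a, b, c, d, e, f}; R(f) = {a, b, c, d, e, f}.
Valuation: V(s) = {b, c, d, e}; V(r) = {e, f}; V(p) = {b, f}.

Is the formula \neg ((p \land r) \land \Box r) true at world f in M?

Yes

Recall that \Box ψ holds at a world iff ψ holds at every accessible world, and \Diamond ψ holds iff ψ holds at some accessible world.
At f: (p \land r) \land \Box r is false, so \neg ((p \land r) \land \Box r) is true.
  At f: p \land r is true, \Box r is false, so (p \land r) \land \Box r is false.
    At f: \Box r requires r at every successor {a, b, c, d, e, f}.
      r fails at a, so \Box r is false at f.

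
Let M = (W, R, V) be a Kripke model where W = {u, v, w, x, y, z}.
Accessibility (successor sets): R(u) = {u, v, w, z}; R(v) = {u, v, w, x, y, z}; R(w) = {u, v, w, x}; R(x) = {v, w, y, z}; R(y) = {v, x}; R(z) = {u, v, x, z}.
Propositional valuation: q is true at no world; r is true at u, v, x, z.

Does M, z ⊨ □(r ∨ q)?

Recall that □ψ holds at a world iff ψ holds at every accessible world, and ◇ψ holds iff ψ holds at some accessible world.
At z: □(r ∨ q) requires r ∨ q at every successor {u, v, x, z}.
  At u: r ∨ q is true.
  At v: r ∨ q is true.
  At x: r ∨ q is true.
  At z: r ∨ q is true.
So □(r ∨ q) is true at z.

Yes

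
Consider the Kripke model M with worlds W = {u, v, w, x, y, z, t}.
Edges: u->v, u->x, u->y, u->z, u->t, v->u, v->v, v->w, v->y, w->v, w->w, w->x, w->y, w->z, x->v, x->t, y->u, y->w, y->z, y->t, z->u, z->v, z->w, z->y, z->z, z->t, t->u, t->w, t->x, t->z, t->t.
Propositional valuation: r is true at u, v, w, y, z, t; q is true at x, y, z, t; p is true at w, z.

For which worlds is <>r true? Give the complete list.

u, v, w, x, y, z, t

Recall that <>ψ holds at a world iff ψ holds at some accessible world.
Let φ = <>r. Evaluate φ at each world:
  u (successors {v, x, y, z, t}): φ is true.
  v (successors {u, v, w, y}): φ is true.
  w (successors {v, w, x, y, z}): φ is true.
  x (successors {v, t}): φ is true.
  y (successors {u, w, z, t}): φ is true.
  z (successors {u, v, w, y, z, t}): φ is true.
  t (successors {u, w, x, z, t}): φ is true.
For instance, at z:
  At z: <>r requires r at some successor in {u, v, w, y, z, t}.
    r holds at u, so <>r is true at z.
Satisfying worlds: {u, v, w, x, y, z, t}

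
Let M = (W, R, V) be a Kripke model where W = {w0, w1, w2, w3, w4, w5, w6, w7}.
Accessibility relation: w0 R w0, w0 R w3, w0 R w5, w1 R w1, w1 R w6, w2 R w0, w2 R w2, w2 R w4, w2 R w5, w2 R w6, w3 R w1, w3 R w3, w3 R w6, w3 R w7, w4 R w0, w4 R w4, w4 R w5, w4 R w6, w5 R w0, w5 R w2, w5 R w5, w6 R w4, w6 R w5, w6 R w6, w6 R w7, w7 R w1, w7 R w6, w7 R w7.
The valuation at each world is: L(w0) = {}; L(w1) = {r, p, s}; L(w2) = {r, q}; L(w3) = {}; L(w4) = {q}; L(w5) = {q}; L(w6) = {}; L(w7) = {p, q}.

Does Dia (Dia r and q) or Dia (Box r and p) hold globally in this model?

Let φ = Dia (Dia r and q) or Dia (Box r and p). Evaluate φ at each world:
  w0 (successors {w0, w3, w5}): φ is true.
  w1 (successors {w1, w6}): φ is false.
  w2 (successors {w0, w2, w4, w5, w6}): φ is true.
  w3 (successors {w1, w3, w6, w7}): φ is true.
  w4 (successors {w0, w4, w5, w6}): φ is true.
  w5 (successors {w0, w2, w5}): φ is true.
  w6 (successors {w4, w5, w6, w7}): φ is true.
  w7 (successors {w1, w6, w7}): φ is true.
Detail at w1 (counterexample):
  At w1: Dia (Dia r and q) is false, Dia (Box r and p) is false, so Dia (Dia r and q) or Dia (Box r and p) is false.
    At w1: Dia (Dia r and q) requires Dia r and q at some successor in {w1, w6}.
      At w1: Dia r and q is false.
      At w6: Dia r and q is false.
    So Dia (Dia r and q) is false at w1.
    At w1: Dia (Box r and p) requires Box r and p at some successor in {w1, w6}.
      At w1: Box r and p is false.
      At w6: Box r and p is false.
    So Dia (Box r and p) is false at w1.

No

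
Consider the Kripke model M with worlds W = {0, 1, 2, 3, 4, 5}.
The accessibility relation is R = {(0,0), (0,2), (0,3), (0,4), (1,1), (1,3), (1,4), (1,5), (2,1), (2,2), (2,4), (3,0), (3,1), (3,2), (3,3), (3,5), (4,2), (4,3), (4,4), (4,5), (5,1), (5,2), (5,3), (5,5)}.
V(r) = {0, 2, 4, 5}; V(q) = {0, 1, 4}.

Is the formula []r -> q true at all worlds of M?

Yes

Let φ = []r -> q. Evaluate φ at each world:
  0 (successors {0, 2, 3, 4}): φ is true.
  1 (successors {1, 3, 4, 5}): φ is true.
  2 (successors {1, 2, 4}): φ is true.
  3 (successors {0, 1, 2, 3, 5}): φ is true.
  4 (successors {2, 3, 4, 5}): φ is true.
  5 (successors {1, 2, 3, 5}): φ is true.
For instance, at 2:
  At 2: []r is false, q is false, so []r -> q is true.
    At 2: []r requires r at every successor {1, 2, 4}.
      r fails at 1, so []r is false at 2.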